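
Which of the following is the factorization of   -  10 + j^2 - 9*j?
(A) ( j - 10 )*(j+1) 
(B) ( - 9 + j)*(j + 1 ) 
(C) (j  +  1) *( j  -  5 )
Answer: A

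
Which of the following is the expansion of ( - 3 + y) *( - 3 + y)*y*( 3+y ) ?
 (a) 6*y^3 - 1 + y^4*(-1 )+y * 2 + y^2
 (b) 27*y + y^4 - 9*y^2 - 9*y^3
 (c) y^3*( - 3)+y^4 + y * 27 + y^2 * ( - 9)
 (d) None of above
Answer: c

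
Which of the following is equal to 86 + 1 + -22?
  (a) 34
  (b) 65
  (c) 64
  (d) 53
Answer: b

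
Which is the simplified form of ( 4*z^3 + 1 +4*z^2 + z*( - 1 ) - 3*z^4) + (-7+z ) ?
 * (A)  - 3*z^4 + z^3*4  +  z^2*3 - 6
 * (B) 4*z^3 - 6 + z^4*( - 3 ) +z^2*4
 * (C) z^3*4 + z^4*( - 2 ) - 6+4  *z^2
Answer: B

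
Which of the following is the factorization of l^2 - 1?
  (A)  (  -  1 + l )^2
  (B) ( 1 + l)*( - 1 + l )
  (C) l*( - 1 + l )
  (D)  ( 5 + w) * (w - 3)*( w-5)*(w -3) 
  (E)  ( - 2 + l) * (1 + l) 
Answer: B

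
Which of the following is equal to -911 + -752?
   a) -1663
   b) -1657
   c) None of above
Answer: a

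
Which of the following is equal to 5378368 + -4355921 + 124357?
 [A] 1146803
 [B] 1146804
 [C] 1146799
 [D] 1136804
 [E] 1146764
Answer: B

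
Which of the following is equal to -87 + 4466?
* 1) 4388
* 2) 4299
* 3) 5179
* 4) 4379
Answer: 4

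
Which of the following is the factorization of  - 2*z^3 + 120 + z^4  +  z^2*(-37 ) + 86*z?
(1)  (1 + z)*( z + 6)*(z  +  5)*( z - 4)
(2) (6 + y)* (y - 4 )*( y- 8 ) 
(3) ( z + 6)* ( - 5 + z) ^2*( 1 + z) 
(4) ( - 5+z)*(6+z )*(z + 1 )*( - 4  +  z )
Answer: 4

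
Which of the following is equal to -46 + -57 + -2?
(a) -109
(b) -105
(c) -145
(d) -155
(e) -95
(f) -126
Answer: b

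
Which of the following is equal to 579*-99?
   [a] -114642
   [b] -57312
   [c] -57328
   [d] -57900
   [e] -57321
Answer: e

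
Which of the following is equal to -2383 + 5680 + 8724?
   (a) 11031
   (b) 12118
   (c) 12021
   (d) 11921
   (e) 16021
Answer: c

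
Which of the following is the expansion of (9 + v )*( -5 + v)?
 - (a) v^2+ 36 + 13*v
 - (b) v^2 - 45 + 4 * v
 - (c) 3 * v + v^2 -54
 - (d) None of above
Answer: b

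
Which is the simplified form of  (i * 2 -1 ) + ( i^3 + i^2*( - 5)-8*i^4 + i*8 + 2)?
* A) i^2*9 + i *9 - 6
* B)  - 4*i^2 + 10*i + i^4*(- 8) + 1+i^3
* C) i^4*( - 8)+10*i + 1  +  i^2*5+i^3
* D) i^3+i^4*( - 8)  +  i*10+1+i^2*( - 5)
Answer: D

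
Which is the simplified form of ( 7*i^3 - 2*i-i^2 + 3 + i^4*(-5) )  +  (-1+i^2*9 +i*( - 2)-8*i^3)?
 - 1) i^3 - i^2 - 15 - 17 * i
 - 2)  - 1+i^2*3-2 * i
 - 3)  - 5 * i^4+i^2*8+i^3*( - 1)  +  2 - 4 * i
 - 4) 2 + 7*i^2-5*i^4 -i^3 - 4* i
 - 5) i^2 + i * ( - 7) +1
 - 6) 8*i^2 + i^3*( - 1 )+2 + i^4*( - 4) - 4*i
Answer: 3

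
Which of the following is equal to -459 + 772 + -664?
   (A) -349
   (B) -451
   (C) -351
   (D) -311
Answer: C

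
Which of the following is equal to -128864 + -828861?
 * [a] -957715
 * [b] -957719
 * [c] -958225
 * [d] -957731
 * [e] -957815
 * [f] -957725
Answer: f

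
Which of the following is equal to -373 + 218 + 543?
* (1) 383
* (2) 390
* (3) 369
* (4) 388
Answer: 4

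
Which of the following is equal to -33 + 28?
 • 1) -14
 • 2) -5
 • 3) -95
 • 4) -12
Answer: 2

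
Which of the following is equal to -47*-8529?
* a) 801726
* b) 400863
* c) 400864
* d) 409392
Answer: b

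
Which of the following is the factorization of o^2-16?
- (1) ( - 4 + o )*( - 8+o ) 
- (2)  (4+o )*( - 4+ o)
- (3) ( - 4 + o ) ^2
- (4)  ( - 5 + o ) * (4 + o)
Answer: 2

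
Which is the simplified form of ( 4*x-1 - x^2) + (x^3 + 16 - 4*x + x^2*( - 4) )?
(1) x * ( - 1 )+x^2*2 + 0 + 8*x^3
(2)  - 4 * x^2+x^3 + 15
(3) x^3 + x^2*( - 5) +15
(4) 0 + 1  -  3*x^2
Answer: 3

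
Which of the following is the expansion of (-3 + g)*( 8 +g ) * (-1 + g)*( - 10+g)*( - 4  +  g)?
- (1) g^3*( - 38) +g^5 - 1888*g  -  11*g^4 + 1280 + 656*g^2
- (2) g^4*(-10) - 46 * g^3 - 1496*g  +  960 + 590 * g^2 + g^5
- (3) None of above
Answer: 3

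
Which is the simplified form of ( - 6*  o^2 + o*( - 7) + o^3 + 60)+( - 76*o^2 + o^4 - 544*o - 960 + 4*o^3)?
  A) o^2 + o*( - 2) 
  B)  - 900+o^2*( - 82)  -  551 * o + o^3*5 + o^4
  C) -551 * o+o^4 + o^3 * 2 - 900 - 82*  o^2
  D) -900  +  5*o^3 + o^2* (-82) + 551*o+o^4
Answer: B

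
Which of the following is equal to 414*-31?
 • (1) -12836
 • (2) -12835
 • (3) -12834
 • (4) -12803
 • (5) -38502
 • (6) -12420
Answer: 3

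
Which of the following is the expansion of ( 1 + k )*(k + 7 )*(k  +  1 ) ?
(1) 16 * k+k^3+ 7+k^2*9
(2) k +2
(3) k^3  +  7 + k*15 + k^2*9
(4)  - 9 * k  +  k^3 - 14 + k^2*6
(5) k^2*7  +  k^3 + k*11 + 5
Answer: 3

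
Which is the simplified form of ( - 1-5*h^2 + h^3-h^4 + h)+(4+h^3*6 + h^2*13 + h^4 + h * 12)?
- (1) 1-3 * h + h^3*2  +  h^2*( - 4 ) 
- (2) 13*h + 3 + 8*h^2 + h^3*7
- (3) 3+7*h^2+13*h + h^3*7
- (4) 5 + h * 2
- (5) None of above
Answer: 2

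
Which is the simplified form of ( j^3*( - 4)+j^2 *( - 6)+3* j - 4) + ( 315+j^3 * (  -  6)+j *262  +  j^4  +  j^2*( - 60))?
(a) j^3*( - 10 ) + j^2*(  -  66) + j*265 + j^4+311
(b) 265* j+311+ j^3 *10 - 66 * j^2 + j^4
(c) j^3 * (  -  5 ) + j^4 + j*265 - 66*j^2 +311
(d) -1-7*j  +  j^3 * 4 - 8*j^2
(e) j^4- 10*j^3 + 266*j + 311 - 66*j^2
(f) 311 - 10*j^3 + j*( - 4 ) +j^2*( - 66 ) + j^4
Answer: a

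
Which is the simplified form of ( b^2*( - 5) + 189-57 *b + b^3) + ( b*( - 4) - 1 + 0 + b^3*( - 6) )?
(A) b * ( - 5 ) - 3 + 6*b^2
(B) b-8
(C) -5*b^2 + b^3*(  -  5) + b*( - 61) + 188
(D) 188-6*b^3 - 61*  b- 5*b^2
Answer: C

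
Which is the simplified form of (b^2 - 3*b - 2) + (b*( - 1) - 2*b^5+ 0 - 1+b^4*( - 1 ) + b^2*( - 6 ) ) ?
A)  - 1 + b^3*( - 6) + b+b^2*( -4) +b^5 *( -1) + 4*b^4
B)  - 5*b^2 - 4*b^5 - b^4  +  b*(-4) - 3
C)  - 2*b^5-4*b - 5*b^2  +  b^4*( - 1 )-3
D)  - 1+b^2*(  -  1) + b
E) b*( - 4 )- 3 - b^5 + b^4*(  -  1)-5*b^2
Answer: C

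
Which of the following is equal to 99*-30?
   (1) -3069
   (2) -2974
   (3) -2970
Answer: 3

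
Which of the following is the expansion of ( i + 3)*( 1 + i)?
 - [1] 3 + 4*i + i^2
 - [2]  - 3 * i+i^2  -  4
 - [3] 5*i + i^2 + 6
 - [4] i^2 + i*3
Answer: 1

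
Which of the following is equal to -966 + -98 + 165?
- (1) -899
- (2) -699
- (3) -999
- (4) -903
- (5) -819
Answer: 1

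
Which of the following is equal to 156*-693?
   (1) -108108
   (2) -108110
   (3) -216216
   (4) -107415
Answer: 1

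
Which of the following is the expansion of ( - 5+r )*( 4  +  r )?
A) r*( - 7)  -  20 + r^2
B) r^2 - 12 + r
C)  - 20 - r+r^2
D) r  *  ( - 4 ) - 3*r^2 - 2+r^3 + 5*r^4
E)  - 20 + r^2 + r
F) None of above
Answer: C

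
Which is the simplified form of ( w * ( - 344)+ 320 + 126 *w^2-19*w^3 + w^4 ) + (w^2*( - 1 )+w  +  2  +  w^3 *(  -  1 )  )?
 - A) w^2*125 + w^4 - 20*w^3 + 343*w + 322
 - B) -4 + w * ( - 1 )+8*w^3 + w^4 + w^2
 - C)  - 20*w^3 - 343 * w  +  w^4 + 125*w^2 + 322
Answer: C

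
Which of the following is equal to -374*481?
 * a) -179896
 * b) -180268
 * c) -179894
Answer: c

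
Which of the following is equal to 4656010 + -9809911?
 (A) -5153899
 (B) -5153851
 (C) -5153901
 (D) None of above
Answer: C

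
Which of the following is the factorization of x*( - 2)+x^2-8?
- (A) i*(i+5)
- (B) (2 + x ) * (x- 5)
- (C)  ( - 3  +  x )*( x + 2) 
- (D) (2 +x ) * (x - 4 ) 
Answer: D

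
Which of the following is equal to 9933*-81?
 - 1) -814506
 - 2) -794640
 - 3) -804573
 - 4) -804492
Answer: 3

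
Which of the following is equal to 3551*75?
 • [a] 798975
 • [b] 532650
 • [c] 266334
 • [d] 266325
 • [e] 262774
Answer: d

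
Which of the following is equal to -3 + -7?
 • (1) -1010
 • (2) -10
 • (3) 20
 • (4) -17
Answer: 2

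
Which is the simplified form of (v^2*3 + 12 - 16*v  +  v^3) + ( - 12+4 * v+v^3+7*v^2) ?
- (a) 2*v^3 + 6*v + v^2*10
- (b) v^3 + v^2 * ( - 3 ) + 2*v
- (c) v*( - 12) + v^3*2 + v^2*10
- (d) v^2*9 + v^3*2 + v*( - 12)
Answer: c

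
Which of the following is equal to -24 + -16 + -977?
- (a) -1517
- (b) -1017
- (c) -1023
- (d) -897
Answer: b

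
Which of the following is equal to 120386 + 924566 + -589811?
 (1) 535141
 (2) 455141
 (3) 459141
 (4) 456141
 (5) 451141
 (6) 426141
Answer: 2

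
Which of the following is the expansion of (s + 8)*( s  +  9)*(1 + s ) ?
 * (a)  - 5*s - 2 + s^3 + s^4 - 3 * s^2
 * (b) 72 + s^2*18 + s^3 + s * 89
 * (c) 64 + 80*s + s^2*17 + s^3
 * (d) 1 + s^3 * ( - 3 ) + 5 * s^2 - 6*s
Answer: b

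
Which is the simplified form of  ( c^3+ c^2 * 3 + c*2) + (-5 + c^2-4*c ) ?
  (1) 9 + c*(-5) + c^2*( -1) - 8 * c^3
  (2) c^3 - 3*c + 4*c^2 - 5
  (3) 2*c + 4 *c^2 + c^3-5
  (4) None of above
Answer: 4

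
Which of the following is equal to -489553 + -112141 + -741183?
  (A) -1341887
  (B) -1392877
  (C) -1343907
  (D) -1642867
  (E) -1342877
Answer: E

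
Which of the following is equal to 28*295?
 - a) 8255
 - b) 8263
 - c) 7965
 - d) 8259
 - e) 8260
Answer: e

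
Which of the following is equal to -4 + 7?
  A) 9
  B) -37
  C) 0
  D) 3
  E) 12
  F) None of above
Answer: D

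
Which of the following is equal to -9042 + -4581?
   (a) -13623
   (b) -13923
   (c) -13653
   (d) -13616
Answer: a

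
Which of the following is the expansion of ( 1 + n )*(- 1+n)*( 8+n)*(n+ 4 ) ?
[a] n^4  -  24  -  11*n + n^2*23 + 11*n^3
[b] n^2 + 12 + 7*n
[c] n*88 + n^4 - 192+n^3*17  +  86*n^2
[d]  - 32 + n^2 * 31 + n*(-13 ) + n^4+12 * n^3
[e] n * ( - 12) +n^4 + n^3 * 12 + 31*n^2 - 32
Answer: e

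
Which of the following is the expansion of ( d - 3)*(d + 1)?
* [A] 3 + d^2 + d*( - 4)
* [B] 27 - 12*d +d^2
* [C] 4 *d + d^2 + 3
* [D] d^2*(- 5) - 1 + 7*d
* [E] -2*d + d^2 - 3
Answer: E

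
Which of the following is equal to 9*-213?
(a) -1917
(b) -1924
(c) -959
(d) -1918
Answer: a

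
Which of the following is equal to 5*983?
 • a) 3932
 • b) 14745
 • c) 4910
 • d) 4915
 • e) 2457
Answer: d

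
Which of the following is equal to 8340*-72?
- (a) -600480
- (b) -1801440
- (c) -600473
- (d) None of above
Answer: a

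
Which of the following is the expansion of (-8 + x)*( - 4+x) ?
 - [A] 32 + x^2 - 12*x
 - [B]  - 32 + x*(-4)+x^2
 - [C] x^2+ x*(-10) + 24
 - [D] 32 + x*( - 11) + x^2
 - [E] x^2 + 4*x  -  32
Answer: A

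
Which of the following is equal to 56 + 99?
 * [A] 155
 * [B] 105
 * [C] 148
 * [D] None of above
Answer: A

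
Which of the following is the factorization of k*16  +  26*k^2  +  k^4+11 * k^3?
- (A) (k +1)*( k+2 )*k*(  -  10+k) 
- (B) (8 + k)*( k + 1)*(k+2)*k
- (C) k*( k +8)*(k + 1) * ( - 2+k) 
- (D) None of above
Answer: B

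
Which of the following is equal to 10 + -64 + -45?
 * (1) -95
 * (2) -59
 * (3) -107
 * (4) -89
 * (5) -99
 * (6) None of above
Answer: 5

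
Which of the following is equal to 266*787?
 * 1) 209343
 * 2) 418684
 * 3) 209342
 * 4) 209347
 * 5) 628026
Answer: 3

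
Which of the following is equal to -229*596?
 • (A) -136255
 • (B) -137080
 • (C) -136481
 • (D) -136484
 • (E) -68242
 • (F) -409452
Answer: D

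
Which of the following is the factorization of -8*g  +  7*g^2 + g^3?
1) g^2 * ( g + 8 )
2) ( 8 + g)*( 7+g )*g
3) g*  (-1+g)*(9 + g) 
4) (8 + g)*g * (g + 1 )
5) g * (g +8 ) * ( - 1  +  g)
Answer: 5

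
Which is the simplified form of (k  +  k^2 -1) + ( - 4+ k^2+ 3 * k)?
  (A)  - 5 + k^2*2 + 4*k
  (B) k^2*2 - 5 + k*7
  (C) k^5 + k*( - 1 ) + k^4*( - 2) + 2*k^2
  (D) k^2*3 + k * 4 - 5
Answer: A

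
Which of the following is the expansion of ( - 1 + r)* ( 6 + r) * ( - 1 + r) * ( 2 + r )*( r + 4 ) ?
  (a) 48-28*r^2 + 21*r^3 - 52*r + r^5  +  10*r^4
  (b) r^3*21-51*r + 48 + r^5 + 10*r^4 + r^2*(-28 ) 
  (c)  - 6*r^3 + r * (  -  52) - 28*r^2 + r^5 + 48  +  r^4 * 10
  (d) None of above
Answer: a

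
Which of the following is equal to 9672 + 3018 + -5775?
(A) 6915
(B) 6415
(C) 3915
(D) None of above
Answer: A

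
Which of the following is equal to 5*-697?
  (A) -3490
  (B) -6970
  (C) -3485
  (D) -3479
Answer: C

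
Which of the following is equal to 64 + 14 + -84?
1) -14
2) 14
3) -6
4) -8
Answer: 3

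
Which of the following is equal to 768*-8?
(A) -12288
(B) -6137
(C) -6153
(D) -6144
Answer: D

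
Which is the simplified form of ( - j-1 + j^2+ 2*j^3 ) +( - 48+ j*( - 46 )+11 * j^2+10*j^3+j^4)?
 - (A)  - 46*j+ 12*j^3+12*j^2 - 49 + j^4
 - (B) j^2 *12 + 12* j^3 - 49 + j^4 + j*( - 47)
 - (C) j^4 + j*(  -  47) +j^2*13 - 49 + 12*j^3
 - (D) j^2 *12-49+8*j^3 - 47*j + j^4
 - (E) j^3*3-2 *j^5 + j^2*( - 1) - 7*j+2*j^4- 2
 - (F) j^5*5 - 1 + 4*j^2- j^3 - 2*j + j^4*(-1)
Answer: B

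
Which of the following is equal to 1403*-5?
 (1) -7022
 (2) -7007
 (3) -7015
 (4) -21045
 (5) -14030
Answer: 3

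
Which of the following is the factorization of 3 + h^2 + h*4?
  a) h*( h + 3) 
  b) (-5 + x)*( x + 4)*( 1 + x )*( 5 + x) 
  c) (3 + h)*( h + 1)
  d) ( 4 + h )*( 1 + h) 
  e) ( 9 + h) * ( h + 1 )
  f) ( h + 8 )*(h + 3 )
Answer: c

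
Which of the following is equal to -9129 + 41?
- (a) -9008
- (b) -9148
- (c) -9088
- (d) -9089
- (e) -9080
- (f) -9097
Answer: c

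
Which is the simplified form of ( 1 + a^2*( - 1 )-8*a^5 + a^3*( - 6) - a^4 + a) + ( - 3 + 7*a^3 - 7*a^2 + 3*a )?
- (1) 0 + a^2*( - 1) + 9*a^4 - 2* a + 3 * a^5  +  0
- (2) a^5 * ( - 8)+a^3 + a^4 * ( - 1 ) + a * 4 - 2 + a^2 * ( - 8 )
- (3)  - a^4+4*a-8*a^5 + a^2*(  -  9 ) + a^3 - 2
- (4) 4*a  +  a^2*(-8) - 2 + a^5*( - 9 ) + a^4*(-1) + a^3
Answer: 2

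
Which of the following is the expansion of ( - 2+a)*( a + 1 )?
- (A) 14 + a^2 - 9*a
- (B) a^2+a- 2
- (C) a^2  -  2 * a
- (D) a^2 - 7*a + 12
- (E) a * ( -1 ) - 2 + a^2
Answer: E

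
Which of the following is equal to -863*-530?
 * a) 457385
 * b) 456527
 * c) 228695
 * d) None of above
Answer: d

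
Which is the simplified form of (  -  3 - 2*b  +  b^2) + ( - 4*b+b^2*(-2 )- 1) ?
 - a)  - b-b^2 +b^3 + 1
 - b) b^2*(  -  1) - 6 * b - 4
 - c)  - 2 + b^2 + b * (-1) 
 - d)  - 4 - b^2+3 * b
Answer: b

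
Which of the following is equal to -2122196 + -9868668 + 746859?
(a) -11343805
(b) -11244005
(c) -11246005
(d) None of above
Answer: b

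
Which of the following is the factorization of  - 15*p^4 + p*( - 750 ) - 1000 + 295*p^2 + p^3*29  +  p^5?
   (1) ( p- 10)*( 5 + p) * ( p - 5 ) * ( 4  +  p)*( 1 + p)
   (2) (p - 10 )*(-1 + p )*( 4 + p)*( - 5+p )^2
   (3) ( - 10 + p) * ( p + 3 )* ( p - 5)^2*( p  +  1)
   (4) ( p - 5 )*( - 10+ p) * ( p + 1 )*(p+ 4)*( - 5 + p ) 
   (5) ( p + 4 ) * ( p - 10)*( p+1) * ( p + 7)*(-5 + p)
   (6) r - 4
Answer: 4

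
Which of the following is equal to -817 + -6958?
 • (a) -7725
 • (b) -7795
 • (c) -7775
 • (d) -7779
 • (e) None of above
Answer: c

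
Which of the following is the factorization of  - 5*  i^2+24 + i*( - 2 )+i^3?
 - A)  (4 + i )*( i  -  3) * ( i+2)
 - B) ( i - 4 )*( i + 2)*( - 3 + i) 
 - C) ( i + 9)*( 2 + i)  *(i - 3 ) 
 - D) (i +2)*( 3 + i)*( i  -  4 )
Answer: B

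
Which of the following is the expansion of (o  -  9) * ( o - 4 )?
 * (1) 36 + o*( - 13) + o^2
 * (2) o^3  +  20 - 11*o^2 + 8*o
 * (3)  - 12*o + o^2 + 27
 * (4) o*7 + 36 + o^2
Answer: 1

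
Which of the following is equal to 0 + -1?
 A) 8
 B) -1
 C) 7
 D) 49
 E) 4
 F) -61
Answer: B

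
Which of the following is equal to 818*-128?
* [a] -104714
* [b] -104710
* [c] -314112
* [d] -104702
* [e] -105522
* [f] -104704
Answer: f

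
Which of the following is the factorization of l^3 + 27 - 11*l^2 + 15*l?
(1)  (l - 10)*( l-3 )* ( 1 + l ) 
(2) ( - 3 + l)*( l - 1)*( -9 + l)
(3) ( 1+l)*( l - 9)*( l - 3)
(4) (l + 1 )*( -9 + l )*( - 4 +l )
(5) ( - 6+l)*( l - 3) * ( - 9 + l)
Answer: 3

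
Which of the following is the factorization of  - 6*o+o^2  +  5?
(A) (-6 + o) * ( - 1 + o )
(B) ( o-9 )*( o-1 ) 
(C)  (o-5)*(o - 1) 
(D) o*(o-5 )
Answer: C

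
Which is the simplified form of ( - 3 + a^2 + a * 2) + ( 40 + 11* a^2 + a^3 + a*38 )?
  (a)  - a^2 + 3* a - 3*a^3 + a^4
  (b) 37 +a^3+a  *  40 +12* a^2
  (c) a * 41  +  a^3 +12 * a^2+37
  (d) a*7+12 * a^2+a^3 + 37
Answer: b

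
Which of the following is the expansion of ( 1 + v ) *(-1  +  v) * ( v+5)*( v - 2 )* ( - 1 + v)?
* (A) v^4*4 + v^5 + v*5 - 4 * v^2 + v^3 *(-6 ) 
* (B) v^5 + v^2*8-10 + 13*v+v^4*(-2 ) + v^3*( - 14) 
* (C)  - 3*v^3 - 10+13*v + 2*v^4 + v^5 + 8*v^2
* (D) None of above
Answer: D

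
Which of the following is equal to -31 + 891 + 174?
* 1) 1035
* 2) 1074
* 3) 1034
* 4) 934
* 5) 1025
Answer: 3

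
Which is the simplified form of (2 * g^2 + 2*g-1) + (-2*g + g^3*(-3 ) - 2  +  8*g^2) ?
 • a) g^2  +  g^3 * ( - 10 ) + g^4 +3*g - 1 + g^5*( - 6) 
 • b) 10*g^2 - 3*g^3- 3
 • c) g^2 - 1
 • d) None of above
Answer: b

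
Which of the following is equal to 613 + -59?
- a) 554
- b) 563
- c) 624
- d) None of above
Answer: a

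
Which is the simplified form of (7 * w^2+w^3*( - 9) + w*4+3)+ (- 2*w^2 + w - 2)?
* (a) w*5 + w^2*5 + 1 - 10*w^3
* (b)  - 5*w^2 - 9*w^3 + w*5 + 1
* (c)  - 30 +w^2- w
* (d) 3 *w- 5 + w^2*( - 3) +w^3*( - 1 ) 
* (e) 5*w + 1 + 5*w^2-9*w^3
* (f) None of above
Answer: e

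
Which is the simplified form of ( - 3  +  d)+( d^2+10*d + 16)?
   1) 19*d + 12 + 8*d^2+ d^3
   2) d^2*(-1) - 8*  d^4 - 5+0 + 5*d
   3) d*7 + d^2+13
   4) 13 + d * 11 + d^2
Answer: 4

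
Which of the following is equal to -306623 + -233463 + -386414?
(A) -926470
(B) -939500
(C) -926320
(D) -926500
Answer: D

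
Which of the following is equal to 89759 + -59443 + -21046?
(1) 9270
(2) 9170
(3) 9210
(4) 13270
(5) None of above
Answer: 1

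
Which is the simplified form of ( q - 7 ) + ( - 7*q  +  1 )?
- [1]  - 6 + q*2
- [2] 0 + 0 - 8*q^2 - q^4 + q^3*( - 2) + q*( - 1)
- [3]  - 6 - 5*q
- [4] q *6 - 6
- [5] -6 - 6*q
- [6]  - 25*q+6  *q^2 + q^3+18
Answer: 5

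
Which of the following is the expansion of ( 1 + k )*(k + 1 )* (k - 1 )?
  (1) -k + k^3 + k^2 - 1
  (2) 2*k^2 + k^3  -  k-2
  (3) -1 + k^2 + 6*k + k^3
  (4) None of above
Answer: 1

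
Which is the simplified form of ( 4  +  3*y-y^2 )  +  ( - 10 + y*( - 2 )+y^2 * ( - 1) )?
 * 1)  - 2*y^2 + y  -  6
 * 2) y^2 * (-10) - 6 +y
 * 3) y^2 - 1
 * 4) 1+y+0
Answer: 1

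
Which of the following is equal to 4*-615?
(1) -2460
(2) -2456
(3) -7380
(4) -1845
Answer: 1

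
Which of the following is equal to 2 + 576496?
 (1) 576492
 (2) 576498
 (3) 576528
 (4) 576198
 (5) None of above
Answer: 2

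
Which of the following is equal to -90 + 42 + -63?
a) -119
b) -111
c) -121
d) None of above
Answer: b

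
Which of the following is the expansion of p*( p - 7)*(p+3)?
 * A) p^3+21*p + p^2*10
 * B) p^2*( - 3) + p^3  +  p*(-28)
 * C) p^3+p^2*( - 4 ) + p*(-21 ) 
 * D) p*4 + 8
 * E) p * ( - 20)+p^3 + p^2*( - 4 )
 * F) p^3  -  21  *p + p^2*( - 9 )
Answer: C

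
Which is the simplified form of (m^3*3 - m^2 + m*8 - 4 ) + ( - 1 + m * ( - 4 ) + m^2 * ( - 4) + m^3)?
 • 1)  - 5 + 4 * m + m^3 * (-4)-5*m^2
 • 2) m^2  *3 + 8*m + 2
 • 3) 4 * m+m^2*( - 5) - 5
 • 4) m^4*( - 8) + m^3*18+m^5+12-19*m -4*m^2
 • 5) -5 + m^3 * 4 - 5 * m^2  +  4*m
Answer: 5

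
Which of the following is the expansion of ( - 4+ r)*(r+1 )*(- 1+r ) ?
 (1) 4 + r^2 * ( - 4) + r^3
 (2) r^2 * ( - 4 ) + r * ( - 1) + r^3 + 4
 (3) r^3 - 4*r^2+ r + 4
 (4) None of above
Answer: 2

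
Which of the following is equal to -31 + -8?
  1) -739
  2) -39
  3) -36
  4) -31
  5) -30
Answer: 2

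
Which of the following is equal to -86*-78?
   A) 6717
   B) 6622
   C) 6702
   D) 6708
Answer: D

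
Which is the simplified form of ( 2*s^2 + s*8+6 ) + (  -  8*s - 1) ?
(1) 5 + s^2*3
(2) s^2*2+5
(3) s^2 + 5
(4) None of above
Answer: 2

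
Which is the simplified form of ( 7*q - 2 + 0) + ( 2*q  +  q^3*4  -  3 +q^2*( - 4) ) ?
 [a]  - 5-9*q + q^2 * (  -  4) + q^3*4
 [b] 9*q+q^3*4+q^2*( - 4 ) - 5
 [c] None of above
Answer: b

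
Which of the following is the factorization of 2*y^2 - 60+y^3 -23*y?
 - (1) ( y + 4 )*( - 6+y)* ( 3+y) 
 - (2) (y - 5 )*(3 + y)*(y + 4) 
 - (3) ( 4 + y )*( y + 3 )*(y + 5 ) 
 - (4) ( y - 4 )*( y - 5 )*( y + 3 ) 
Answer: 2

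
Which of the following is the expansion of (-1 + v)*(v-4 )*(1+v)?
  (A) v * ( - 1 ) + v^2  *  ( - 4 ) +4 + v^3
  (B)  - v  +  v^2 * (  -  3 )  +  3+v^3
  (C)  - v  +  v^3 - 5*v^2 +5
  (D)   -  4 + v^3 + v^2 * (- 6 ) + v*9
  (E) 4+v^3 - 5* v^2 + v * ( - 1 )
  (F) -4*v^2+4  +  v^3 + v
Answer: A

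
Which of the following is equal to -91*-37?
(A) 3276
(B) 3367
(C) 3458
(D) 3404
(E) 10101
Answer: B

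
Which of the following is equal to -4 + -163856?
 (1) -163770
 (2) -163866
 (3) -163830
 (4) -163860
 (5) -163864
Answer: 4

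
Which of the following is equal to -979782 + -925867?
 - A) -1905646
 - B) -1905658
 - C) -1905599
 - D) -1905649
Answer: D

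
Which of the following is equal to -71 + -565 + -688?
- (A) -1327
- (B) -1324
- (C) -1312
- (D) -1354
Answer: B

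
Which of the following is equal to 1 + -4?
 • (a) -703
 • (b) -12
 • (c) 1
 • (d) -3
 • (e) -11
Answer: d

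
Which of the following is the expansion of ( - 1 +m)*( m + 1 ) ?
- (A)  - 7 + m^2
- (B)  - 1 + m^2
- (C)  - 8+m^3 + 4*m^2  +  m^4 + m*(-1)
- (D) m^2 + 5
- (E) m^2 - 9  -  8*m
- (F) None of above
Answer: B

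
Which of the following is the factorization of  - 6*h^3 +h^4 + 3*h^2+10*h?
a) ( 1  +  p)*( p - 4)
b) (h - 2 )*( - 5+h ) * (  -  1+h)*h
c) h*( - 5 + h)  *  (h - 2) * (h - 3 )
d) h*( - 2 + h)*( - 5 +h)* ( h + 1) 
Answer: d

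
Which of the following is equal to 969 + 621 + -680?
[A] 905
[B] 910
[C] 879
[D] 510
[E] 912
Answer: B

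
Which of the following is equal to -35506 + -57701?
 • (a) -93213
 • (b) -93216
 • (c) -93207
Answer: c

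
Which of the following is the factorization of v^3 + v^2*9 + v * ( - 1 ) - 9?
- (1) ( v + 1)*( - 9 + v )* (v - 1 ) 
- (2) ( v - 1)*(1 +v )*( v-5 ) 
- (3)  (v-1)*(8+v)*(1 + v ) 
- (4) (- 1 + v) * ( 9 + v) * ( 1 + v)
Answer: 4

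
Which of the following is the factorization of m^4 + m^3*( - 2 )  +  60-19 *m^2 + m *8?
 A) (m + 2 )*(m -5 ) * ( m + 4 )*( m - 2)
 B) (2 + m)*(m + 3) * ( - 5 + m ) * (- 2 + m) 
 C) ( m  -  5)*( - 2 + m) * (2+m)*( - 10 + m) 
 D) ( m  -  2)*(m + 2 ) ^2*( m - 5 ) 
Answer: B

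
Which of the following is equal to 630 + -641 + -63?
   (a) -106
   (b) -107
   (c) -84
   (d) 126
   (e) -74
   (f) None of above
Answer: e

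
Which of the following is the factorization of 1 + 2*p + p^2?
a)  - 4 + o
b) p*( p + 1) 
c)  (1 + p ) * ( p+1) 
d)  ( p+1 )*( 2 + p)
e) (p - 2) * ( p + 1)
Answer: c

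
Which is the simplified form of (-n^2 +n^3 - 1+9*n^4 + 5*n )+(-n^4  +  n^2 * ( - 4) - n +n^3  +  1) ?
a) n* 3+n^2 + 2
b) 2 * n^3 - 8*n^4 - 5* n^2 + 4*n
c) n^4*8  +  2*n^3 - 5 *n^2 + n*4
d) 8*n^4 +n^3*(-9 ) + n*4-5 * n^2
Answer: c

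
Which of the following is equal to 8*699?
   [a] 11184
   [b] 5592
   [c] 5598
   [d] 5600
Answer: b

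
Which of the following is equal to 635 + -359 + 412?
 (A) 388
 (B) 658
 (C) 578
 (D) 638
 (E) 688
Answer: E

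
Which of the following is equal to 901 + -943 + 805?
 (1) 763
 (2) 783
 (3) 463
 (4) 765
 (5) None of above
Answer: 1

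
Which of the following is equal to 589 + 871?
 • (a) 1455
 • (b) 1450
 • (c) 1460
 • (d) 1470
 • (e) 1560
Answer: c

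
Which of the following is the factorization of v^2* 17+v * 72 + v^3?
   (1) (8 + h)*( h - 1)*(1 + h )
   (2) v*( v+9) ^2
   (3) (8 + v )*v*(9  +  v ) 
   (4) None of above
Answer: 3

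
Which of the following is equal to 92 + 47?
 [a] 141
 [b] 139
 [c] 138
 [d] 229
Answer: b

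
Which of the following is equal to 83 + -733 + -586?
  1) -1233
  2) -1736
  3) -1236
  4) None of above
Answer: 3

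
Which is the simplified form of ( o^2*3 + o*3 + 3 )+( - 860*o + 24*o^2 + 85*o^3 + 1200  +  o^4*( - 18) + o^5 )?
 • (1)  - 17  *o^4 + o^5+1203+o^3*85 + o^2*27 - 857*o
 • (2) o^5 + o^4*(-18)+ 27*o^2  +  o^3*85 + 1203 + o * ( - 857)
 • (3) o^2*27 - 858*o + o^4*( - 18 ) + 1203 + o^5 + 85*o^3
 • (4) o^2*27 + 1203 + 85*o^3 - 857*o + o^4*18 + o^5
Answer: 2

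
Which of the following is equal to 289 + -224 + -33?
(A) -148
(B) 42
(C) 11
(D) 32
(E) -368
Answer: D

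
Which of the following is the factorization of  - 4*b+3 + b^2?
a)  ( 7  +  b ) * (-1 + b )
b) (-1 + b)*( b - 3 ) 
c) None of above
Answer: b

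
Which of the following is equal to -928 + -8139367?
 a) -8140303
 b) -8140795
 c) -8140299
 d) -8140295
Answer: d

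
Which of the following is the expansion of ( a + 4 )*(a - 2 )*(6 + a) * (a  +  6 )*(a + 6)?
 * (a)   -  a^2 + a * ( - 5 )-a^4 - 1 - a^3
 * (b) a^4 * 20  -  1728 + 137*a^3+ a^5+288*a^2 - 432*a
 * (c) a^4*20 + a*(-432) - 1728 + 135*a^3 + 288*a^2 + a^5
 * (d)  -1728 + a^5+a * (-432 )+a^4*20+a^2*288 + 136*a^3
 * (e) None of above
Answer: d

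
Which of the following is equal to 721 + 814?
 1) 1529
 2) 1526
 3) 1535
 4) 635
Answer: 3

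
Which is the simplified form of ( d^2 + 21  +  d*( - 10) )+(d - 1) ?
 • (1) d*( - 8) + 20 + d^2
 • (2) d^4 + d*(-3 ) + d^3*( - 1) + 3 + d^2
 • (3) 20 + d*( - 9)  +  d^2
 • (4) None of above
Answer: 3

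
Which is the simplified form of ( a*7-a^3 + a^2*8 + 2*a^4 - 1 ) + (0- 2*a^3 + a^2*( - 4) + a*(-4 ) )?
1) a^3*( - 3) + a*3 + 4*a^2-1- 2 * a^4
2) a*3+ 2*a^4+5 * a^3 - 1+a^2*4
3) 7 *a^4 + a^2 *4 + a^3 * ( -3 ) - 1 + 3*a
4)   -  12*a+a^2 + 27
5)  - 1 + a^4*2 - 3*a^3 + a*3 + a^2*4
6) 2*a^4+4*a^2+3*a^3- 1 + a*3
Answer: 5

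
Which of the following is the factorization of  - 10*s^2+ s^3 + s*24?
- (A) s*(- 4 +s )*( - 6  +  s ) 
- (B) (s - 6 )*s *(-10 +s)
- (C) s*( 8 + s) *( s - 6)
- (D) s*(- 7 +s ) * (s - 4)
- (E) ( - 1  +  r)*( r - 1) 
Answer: A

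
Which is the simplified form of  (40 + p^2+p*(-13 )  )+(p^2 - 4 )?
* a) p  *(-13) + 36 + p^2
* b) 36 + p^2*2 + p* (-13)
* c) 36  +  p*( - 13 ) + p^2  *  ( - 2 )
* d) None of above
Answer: b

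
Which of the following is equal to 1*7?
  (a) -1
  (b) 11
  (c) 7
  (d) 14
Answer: c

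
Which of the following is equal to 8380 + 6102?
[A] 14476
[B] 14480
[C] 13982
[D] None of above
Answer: D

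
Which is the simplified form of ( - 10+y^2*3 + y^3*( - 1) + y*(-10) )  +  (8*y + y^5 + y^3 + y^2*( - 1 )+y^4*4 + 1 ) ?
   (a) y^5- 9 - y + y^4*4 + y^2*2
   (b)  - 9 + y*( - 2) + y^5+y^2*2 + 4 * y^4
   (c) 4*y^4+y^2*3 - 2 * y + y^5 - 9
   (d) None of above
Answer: b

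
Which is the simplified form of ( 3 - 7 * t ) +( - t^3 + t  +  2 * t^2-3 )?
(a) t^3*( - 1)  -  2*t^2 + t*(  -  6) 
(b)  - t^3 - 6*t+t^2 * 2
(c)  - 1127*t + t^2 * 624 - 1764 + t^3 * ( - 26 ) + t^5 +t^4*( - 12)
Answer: b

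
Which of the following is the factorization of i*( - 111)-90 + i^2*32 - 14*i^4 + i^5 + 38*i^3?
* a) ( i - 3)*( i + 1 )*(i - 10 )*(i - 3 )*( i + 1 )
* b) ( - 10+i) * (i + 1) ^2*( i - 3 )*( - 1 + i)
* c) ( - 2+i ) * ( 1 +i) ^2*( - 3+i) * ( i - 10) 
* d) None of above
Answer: a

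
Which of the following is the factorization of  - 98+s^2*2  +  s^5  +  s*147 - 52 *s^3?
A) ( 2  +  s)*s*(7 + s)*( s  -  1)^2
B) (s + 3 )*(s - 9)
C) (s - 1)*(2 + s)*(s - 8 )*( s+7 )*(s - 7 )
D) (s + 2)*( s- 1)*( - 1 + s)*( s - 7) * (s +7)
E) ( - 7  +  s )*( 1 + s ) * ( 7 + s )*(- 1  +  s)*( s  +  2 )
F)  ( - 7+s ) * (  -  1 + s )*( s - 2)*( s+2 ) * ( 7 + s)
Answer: D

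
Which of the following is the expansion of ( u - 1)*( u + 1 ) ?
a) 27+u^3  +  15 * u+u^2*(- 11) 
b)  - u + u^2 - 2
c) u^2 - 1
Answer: c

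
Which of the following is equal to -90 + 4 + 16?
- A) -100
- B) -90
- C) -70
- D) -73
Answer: C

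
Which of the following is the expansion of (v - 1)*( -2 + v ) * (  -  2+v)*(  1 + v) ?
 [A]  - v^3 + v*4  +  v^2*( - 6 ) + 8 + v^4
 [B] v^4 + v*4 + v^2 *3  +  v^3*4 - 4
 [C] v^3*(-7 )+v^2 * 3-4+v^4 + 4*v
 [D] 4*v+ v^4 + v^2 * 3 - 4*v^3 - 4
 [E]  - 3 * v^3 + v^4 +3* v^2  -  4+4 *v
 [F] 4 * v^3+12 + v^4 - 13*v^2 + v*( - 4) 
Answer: D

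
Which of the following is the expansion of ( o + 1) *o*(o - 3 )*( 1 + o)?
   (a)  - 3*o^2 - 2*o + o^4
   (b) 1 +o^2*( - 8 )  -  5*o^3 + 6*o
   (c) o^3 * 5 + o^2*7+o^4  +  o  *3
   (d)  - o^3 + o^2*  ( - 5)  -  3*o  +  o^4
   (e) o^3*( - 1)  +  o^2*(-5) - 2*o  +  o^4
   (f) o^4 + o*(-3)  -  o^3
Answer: d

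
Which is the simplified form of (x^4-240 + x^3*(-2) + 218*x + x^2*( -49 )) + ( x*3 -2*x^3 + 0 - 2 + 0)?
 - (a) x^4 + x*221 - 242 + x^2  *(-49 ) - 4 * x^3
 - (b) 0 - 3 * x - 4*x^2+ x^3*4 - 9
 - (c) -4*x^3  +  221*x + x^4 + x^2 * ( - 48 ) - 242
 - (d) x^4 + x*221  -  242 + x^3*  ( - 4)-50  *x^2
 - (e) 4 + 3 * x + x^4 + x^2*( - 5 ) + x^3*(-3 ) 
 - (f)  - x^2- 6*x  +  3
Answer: a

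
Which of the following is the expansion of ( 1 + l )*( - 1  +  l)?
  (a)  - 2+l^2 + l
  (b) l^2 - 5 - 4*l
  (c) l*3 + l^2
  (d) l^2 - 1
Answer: d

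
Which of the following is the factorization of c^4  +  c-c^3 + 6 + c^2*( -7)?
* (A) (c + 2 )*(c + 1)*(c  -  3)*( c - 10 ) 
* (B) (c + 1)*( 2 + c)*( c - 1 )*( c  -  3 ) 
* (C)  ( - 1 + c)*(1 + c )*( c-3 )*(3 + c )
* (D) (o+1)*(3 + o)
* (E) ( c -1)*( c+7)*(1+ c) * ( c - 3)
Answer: B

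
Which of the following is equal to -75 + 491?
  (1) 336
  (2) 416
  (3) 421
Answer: 2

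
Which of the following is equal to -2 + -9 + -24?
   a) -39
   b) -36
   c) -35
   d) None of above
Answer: c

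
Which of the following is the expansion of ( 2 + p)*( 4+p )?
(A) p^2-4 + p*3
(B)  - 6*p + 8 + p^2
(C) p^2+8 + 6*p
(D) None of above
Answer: C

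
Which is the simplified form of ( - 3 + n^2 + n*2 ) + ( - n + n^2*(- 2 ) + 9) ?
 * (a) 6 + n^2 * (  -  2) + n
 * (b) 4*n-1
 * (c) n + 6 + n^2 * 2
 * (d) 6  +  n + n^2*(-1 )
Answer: d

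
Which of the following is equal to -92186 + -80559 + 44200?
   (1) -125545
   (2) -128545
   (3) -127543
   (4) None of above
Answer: 2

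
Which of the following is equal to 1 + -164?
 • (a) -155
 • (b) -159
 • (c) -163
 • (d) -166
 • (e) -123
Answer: c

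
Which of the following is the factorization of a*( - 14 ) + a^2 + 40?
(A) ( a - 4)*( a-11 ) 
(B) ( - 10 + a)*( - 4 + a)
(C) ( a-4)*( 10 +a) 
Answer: B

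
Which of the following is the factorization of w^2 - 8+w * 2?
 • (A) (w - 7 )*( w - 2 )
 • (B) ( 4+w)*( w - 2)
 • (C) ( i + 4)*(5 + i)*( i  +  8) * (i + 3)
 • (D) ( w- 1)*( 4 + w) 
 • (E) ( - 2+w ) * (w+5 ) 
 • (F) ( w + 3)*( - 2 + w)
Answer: B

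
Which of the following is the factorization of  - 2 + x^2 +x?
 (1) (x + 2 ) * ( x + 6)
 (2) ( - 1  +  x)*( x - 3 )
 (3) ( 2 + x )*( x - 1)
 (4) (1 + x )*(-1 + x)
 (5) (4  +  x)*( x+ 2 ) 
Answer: 3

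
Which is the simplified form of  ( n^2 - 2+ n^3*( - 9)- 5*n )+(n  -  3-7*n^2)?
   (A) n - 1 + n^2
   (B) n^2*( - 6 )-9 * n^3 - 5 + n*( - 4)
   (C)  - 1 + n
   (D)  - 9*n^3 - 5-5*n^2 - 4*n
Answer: B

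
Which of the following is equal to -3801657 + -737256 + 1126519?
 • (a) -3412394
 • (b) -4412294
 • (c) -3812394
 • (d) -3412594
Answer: a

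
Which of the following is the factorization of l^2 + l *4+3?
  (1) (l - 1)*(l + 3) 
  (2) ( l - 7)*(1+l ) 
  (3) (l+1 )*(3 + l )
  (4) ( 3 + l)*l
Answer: 3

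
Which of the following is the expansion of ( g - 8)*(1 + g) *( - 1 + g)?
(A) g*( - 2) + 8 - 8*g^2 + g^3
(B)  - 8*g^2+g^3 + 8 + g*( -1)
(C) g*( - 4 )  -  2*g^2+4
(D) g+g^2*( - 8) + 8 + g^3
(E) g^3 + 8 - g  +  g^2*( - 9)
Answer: B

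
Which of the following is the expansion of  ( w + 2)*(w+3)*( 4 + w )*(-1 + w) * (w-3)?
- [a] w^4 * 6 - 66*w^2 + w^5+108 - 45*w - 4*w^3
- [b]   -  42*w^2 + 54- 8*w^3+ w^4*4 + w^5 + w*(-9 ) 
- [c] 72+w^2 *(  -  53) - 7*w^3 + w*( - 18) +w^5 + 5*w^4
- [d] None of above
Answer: c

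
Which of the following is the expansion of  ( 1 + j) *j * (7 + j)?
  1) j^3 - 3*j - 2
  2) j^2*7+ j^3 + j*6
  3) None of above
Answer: 3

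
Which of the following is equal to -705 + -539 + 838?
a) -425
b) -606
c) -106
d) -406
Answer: d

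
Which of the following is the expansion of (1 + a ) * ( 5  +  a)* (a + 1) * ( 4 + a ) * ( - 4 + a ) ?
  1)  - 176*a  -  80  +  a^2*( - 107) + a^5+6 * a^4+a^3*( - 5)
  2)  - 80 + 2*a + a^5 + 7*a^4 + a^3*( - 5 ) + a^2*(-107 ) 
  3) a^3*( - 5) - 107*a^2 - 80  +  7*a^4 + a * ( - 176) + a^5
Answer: 3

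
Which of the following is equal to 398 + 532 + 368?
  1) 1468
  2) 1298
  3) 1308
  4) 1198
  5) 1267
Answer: 2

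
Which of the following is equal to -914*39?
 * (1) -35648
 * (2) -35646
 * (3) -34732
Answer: 2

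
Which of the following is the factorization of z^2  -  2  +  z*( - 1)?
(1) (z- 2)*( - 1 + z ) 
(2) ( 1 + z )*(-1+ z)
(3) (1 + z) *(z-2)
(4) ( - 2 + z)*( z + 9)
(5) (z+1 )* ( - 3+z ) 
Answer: 3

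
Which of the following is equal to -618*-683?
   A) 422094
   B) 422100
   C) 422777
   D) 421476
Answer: A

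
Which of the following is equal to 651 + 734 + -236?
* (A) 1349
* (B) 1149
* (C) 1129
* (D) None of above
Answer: B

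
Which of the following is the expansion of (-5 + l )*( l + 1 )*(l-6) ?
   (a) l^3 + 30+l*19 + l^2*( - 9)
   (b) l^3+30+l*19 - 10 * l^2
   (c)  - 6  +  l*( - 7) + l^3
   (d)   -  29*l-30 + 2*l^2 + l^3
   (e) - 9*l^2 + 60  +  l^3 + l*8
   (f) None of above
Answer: b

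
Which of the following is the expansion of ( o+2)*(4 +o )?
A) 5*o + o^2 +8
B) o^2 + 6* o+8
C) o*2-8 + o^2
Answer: B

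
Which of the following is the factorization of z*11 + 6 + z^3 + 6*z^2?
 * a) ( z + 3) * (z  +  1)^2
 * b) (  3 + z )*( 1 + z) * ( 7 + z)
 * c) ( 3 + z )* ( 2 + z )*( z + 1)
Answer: c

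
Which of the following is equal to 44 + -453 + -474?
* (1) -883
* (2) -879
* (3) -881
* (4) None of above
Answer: 1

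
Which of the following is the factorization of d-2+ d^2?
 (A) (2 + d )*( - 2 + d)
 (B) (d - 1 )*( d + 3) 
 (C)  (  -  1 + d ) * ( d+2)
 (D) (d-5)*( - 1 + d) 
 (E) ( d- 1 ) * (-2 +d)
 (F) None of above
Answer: C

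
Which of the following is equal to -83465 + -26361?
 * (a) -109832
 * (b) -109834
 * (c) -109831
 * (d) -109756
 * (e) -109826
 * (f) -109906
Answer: e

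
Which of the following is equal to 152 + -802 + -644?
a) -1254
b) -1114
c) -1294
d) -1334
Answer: c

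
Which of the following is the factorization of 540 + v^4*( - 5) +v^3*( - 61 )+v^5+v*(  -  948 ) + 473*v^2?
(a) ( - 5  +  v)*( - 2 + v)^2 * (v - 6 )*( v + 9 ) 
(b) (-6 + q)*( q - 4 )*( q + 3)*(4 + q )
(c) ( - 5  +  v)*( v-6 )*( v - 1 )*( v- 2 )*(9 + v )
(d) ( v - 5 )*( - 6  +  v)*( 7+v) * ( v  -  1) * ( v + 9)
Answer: c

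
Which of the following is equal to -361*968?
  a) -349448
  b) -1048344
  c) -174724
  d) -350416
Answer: a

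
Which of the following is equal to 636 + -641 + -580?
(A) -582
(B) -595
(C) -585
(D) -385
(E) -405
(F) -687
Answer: C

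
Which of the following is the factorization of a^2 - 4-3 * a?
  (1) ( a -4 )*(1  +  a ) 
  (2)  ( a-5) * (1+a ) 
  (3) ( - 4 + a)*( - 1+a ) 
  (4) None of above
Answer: 1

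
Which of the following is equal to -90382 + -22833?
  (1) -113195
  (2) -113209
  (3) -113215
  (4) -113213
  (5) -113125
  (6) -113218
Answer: 3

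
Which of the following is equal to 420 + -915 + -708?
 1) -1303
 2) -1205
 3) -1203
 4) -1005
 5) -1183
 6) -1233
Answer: 3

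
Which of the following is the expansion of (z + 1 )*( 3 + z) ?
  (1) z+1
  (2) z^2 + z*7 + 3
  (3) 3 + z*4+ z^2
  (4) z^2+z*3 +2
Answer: 3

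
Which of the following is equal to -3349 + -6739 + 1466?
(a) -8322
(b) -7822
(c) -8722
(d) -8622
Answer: d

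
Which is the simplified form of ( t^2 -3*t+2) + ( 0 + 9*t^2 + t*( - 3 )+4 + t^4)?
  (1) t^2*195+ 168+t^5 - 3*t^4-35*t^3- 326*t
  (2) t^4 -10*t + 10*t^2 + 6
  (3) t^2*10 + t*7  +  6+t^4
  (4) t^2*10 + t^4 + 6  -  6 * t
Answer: 4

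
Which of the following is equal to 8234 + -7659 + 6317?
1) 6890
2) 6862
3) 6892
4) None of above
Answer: 3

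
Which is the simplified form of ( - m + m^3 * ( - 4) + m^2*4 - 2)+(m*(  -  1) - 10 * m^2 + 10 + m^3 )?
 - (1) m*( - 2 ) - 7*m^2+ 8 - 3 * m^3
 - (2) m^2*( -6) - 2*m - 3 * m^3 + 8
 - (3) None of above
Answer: 2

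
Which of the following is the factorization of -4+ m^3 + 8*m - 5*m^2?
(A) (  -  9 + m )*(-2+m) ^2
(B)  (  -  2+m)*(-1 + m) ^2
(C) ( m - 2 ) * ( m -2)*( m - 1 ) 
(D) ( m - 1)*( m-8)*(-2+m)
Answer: C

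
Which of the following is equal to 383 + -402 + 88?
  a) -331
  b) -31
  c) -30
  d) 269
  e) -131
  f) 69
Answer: f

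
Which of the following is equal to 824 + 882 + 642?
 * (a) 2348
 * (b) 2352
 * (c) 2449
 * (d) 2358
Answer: a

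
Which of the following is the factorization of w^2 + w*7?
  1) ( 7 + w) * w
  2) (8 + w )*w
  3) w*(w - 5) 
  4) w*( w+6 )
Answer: 1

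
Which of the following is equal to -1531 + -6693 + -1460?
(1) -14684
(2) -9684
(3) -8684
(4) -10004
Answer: 2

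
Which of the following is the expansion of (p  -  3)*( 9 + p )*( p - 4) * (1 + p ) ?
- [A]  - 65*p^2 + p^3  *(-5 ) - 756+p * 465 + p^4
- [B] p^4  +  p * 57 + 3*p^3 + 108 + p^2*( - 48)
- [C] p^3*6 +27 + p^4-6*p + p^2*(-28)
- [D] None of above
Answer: D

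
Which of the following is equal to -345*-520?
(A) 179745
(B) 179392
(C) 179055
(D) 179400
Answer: D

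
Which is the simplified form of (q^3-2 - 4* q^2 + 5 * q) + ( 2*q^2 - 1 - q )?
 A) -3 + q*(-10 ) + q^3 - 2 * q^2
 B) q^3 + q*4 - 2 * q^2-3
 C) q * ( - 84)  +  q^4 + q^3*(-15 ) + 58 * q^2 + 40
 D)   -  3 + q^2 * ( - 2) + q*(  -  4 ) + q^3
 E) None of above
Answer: B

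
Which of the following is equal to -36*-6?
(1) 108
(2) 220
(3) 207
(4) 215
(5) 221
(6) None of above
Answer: 6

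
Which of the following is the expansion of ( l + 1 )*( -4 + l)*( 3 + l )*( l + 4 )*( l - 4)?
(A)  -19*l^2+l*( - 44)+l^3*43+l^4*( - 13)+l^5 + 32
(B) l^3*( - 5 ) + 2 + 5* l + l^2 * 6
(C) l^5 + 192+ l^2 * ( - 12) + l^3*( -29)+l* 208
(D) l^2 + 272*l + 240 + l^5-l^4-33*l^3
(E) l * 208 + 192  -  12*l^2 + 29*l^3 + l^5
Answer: C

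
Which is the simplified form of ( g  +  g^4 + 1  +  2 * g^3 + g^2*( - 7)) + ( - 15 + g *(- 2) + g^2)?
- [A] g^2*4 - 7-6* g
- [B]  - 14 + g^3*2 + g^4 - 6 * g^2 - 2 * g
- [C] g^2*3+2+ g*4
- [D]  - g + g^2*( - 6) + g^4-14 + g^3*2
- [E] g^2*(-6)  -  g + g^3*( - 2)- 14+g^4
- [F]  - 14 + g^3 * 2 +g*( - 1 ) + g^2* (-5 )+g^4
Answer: D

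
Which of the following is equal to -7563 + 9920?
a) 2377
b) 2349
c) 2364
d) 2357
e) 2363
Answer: d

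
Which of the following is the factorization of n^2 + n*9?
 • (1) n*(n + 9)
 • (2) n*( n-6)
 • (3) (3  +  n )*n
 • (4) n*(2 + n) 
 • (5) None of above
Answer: 1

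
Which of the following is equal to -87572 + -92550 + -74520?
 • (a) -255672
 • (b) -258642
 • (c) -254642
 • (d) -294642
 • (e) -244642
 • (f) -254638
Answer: c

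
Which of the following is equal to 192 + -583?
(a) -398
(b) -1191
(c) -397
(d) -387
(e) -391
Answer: e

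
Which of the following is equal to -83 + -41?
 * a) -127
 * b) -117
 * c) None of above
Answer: c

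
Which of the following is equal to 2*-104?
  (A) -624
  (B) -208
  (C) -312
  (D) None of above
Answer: B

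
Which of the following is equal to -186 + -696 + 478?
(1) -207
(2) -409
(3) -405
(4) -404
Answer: 4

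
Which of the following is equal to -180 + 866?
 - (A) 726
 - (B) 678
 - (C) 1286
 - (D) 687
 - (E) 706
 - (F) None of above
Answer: F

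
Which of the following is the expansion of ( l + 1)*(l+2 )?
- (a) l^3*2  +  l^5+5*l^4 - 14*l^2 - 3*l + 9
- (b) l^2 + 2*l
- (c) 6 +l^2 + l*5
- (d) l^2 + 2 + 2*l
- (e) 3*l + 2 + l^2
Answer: e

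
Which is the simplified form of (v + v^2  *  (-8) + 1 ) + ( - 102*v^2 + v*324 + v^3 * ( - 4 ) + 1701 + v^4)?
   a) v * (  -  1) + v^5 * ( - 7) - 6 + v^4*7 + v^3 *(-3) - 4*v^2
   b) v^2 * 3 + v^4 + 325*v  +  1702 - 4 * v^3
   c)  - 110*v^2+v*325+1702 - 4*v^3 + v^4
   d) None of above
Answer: c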